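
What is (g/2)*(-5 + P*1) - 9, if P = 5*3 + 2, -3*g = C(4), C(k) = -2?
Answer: -5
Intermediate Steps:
g = ⅔ (g = -⅓*(-2) = ⅔ ≈ 0.66667)
P = 17 (P = 15 + 2 = 17)
(g/2)*(-5 + P*1) - 9 = ((⅔)/2)*(-5 + 17*1) - 9 = ((⅔)*(½))*(-5 + 17) - 9 = (⅓)*12 - 9 = 4 - 9 = -5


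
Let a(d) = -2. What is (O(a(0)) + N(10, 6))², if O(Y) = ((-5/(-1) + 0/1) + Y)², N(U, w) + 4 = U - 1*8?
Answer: 49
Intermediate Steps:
N(U, w) = -12 + U (N(U, w) = -4 + (U - 1*8) = -4 + (U - 8) = -4 + (-8 + U) = -12 + U)
O(Y) = (5 + Y)² (O(Y) = ((-5*(-1) + 0*1) + Y)² = ((5 + 0) + Y)² = (5 + Y)²)
(O(a(0)) + N(10, 6))² = ((5 - 2)² + (-12 + 10))² = (3² - 2)² = (9 - 2)² = 7² = 49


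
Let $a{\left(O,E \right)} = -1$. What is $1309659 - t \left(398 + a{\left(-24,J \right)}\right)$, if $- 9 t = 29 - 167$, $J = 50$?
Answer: $\frac{3910715}{3} \approx 1.3036 \cdot 10^{6}$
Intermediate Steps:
$t = \frac{46}{3}$ ($t = - \frac{29 - 167}{9} = \left(- \frac{1}{9}\right) \left(-138\right) = \frac{46}{3} \approx 15.333$)
$1309659 - t \left(398 + a{\left(-24,J \right)}\right) = 1309659 - \frac{46 \left(398 - 1\right)}{3} = 1309659 - \frac{46}{3} \cdot 397 = 1309659 - \frac{18262}{3} = \frac{3910715}{3}$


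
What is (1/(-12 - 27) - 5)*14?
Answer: -2744/39 ≈ -70.359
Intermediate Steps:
(1/(-12 - 27) - 5)*14 = (1/(-39) - 5)*14 = (-1/39 - 5)*14 = -196/39*14 = -2744/39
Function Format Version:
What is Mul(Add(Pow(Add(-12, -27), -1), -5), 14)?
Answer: Rational(-2744, 39) ≈ -70.359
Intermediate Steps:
Mul(Add(Pow(Add(-12, -27), -1), -5), 14) = Mul(Add(Pow(-39, -1), -5), 14) = Mul(Add(Rational(-1, 39), -5), 14) = Mul(Rational(-196, 39), 14) = Rational(-2744, 39)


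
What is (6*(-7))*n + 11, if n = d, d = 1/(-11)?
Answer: 163/11 ≈ 14.818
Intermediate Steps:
d = -1/11 ≈ -0.090909
n = -1/11 ≈ -0.090909
(6*(-7))*n + 11 = (6*(-7))*(-1/11) + 11 = -42*(-1/11) + 11 = 42/11 + 11 = 163/11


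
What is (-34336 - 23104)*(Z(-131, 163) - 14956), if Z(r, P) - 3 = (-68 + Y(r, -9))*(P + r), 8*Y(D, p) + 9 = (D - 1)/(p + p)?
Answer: 2952818080/3 ≈ 9.8427e+8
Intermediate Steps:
Y(D, p) = -9/8 + (-1 + D)/(16*p) (Y(D, p) = -9/8 + ((D - 1)/(p + p))/8 = -9/8 + ((-1 + D)/((2*p)))/8 = -9/8 + ((-1 + D)*(1/(2*p)))/8 = -9/8 + ((-1 + D)/(2*p))/8 = -9/8 + (-1 + D)/(16*p))
Z(r, P) = 3 + (-9953/144 - r/144)*(P + r) (Z(r, P) = 3 + (-68 + (1/16)*(-1 + r - 18*(-9))/(-9))*(P + r) = 3 + (-68 + (1/16)*(-1/9)*(-1 + r + 162))*(P + r) = 3 + (-68 + (1/16)*(-1/9)*(161 + r))*(P + r) = 3 + (-68 + (-161/144 - r/144))*(P + r) = 3 + (-9953/144 - r/144)*(P + r))
(-34336 - 23104)*(Z(-131, 163) - 14956) = (-34336 - 23104)*((3 - 9953/144*163 - 9953/144*(-131) - 1/144*(-131)**2 - 1/144*163*(-131)) - 14956) = -57440*((3 - 1622339/144 + 1303843/144 - 1/144*17161 + 21353/144) - 14956) = -57440*((3 - 1622339/144 + 1303843/144 - 17161/144 + 21353/144) - 14956) = -57440*(-6539/3 - 14956) = -57440*(-51407/3) = 2952818080/3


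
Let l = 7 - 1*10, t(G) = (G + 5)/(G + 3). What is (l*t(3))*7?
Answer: -28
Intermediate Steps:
t(G) = (5 + G)/(3 + G)
l = -3 (l = 7 - 10 = -3)
(l*t(3))*7 = -3*(5 + 3)/(3 + 3)*7 = -3*8/6*7 = -8/2*7 = -3*4/3*7 = -4*7 = -28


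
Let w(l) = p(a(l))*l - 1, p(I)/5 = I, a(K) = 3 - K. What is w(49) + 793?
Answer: -10478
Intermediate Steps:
p(I) = 5*I
w(l) = -1 + l*(15 - 5*l) (w(l) = (5*(3 - l))*l - 1 = (15 - 5*l)*l - 1 = l*(15 - 5*l) - 1 = -1 + l*(15 - 5*l))
w(49) + 793 = (-1 - 5*49*(-3 + 49)) + 793 = (-1 - 5*49*46) + 793 = (-1 - 11270) + 793 = -11271 + 793 = -10478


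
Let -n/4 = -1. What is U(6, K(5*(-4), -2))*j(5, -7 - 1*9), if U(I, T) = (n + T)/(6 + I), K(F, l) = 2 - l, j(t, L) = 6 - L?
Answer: 44/3 ≈ 14.667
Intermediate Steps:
n = 4 (n = -4*(-1) = 4)
U(I, T) = (4 + T)/(6 + I)
U(6, K(5*(-4), -2))*j(5, -7 - 1*9) = ((4 + (2 - 1*(-2)))/(6 + 6))*(6 - (-7 - 1*9)) = ((4 + (2 + 2))/12)*(6 - (-7 - 9)) = ((4 + 4)/12)*(6 - 1*(-16)) = ((1/12)*8)*(6 + 16) = (2/3)*22 = 44/3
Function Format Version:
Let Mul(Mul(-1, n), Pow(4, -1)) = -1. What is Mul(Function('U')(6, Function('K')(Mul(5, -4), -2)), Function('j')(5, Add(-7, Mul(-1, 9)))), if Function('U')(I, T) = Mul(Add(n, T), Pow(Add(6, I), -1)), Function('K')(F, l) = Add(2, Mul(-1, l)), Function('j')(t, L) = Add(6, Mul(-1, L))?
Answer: Rational(44, 3) ≈ 14.667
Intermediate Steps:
n = 4 (n = Mul(-4, -1) = 4)
Function('U')(I, T) = Mul(Pow(Add(6, I), -1), Add(4, T)) (Function('U')(I, T) = Mul(Add(4, T), Pow(Add(6, I), -1)) = Mul(Pow(Add(6, I), -1), Add(4, T)))
Mul(Function('U')(6, Function('K')(Mul(5, -4), -2)), Function('j')(5, Add(-7, Mul(-1, 9)))) = Mul(Mul(Pow(Add(6, 6), -1), Add(4, Add(2, Mul(-1, -2)))), Add(6, Mul(-1, Add(-7, Mul(-1, 9))))) = Mul(Mul(Pow(12, -1), Add(4, Add(2, 2))), Add(6, Mul(-1, Add(-7, -9)))) = Mul(Mul(Rational(1, 12), Add(4, 4)), Add(6, Mul(-1, -16))) = Mul(Mul(Rational(1, 12), 8), Add(6, 16)) = Mul(Rational(2, 3), 22) = Rational(44, 3)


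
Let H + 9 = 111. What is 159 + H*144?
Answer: 14847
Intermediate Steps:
H = 102 (H = -9 + 111 = 102)
159 + H*144 = 159 + 102*144 = 159 + 14688 = 14847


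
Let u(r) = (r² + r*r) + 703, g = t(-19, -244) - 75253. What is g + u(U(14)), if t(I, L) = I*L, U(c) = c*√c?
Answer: -64426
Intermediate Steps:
U(c) = c^(3/2)
g = -70617 (g = -19*(-244) - 75253 = 4636 - 75253 = -70617)
u(r) = 703 + 2*r² (u(r) = (r² + r²) + 703 = 2*r² + 703 = 703 + 2*r²)
g + u(U(14)) = -70617 + (703 + 2*(14^(3/2))²) = -70617 + (703 + 2*(14*√14)²) = -70617 + (703 + 2*2744) = -70617 + (703 + 5488) = -70617 + 6191 = -64426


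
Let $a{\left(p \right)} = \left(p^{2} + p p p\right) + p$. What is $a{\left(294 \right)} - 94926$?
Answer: $25403988$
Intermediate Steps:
$a{\left(p \right)} = p + p^{2} + p^{3}$ ($a{\left(p \right)} = \left(p^{2} + p^{2} p\right) + p = \left(p^{2} + p^{3}\right) + p = p + p^{2} + p^{3}$)
$a{\left(294 \right)} - 94926 = 294 \left(1 + 294 + 294^{2}\right) - 94926 = 294 \left(1 + 294 + 86436\right) - 94926 = 294 \cdot 86731 - 94926 = 25498914 - 94926 = 25403988$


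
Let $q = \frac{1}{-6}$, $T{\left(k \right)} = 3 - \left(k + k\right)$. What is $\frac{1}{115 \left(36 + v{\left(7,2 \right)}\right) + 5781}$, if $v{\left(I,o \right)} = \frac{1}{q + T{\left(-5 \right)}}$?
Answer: $\frac{77}{764607} \approx 0.00010071$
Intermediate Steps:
$T{\left(k \right)} = 3 - 2 k$
$q = - \frac{1}{6} \approx -0.16667$
$v{\left(I,o \right)} = \frac{6}{77}$ ($v{\left(I,o \right)} = \frac{1}{- \frac{1}{6} + \left(3 - -10\right)} = \frac{1}{- \frac{1}{6} + \left(3 + 10\right)} = \frac{1}{- \frac{1}{6} + 13} = \frac{1}{\frac{77}{6}} = \frac{6}{77}$)
$\frac{1}{115 \left(36 + v{\left(7,2 \right)}\right) + 5781} = \frac{1}{115 \left(36 + \frac{6}{77}\right) + 5781} = \frac{1}{115 \cdot \frac{2778}{77} + 5781} = \frac{1}{\frac{319470}{77} + 5781} = \frac{1}{\frac{764607}{77}} = \frac{77}{764607}$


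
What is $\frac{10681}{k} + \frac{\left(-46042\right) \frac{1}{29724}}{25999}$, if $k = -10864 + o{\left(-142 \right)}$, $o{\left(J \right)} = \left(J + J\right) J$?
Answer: $\frac{2063214770117}{5692402637016} \approx 0.36245$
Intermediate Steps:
$o{\left(J \right)} = 2 J^{2}$ ($o{\left(J \right)} = 2 J J = 2 J^{2}$)
$k = 29464$ ($k = -10864 + 2 \left(-142\right)^{2} = -10864 + 2 \cdot 20164 = -10864 + 40328 = 29464$)
$\frac{10681}{k} + \frac{\left(-46042\right) \frac{1}{29724}}{25999} = \frac{10681}{29464} + \frac{\left(-46042\right) \frac{1}{29724}}{25999} = 10681 \cdot \frac{1}{29464} + \left(-46042\right) \frac{1}{29724} \cdot \frac{1}{25999} = \frac{10681}{29464} - \frac{23021}{386397138} = \frac{2063214770117}{5692402637016}$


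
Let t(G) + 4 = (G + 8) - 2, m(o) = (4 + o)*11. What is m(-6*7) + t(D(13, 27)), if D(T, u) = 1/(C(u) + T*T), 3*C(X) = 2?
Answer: -211741/509 ≈ -415.99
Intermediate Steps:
C(X) = 2/3 (C(X) = (1/3)*2 = 2/3)
D(T, u) = 1/(2/3 + T**2) (D(T, u) = 1/(2/3 + T*T) = 1/(2/3 + T**2))
m(o) = 44 + 11*o
t(G) = 2 + G (t(G) = -4 + ((G + 8) - 2) = -4 + ((8 + G) - 2) = -4 + (6 + G) = 2 + G)
m(-6*7) + t(D(13, 27)) = (44 + 11*(-6*7)) + (2 + 3/(2 + 3*13**2)) = (44 + 11*(-42)) + (2 + 3/(2 + 3*169)) = (44 - 462) + (2 + 3/(2 + 507)) = -418 + (2 + 3/509) = -418 + 1021/509 = -211741/509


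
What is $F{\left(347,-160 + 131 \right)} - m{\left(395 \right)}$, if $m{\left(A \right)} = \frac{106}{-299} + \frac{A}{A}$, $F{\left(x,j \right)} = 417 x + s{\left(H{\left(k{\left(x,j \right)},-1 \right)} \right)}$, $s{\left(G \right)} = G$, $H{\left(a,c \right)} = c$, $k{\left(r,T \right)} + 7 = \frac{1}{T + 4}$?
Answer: $\frac{43264509}{299} \approx 1.447 \cdot 10^{5}$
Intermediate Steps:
$k{\left(r,T \right)} = -7 + \frac{1}{4 + T}$ ($k{\left(r,T \right)} = -7 + \frac{1}{T + 4} = -7 + \frac{1}{4 + T}$)
$F{\left(x,j \right)} = -1 + 417 x$ ($F{\left(x,j \right)} = 417 x - 1 = -1 + 417 x$)
$m{\left(A \right)} = \frac{193}{299}$ ($m{\left(A \right)} = 106 \left(- \frac{1}{299}\right) + 1 = - \frac{106}{299} + 1 = \frac{193}{299}$)
$F{\left(347,-160 + 131 \right)} - m{\left(395 \right)} = \left(-1 + 417 \cdot 347\right) - \frac{193}{299} = \left(-1 + 144699\right) - \frac{193}{299} = 144698 - \frac{193}{299} = \frac{43264509}{299}$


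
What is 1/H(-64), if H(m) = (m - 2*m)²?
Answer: 1/4096 ≈ 0.00024414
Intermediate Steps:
H(m) = m² (H(m) = (-m)² = m²)
1/H(-64) = 1/((-64)²) = 1/4096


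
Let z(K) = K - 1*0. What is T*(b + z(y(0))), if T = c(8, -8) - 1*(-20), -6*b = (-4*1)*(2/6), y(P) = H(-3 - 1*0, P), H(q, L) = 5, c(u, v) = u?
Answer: 1316/9 ≈ 146.22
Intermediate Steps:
y(P) = 5
b = 2/9 (b = -(-4*1)*2/6/6 = -(-2)*2*(⅙)/3 = -(-2)/(3*3) = -⅙*(-4/3) = 2/9 ≈ 0.22222)
z(K) = K (z(K) = K + 0 = K)
T = 28 (T = 8 - 1*(-20) = 8 + 20 = 28)
T*(b + z(y(0))) = 28*(2/9 + 5) = 28*(47/9) = 1316/9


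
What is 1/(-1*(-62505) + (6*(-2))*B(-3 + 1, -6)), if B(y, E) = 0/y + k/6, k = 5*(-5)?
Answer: 1/62555 ≈ 1.5986e-5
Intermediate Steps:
k = -25
B(y, E) = -25/6 (B(y, E) = 0/y - 25/6 = 0 - 25*1/6 = 0 - 25/6 = -25/6)
1/(-1*(-62505) + (6*(-2))*B(-3 + 1, -6)) = 1/(-1*(-62505) + (6*(-2))*(-25/6)) = 1/(62505 - 12*(-25/6)) = 1/(62505 + 50) = 1/62555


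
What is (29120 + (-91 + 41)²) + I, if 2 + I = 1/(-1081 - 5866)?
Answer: 219650245/6947 ≈ 31618.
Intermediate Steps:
I = -13895/6947 (I = -2 + 1/(-1081 - 5866) = -2 + 1/(-6947) = -2 - 1/6947 = -13895/6947 ≈ -2.0001)
(29120 + (-91 + 41)²) + I = (29120 + (-91 + 41)²) - 13895/6947 = (29120 + (-50)²) - 13895/6947 = (29120 + 2500) - 13895/6947 = 31620 - 13895/6947 = 219650245/6947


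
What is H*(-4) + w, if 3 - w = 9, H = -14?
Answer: 50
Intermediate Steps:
w = -6 (w = 3 - 1*9 = 3 - 9 = -6)
H*(-4) + w = -14*(-4) - 6 = 56 - 6 = 50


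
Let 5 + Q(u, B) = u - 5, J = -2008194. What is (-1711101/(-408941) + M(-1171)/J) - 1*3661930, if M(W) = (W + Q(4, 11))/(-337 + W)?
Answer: -348846083137391509505/95263012056264 ≈ -3.6619e+6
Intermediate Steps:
Q(u, B) = -10 + u (Q(u, B) = -5 + (u - 5) = -5 + (-5 + u) = -10 + u)
M(W) = (-6 + W)/(-337 + W) (M(W) = (W + (-10 + 4))/(-337 + W) = (W - 6)/(-337 + W) = (-6 + W)/(-337 + W))
(-1711101/(-408941) + M(-1171)/J) - 1*3661930 = (-1711101/(-408941) + ((-6 - 1171)/(-337 - 1171))/(-2008194)) - 1*3661930 = (-1711101*(-1/408941) + (-1177/(-1508))*(-1/2008194)) - 3661930 = (1711101/408941 - 1/1508*(-1177)*(-1/2008194)) - 3661930 = (1711101/408941 + (1177/1508)*(-1/2008194)) - 3661930 = (1711101/408941 - 1177/3028356552) - 3661930 = 398601803320015/95263012056264 - 3661930 = -348846083137391509505/95263012056264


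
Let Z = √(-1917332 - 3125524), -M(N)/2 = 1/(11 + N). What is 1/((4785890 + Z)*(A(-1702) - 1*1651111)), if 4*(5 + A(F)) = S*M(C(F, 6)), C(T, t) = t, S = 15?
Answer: -40680065/321456452926371598701 + 17*I*√1260714/321456452926371598701 ≈ -1.2655e-13 + 5.9379e-17*I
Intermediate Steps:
M(N) = -2/(11 + N)
Z = 2*I*√1260714 (Z = √(-5042856) = 2*I*√1260714 ≈ 2245.6*I)
A(F) = -185/34 (A(F) = -5 + (15*(-2/(11 + 6)))/4 = -5 + (15*(-2/17))/4 = -5 + (¼)*(-30/17) = -5 - 15/34 = -185/34)
1/((4785890 + Z)*(A(-1702) - 1*1651111)) = 1/((4785890 + 2*I*√1260714)*(-185/34 - 1*1651111)) = 1/((4785890 + 2*I*√1260714)*(-185/34 - 1651111)) = 1/((4785890 + 2*I*√1260714)*(-56137959/34)) = -34/56137959/(4785890 + 2*I*√1260714) = -34/(56137959*(4785890 + 2*I*√1260714))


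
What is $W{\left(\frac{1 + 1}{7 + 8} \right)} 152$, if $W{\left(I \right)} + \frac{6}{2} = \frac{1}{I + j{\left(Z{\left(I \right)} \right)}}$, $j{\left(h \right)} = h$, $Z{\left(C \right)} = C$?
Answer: $114$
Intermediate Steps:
$W{\left(I \right)} = -3 + \frac{1}{2 I}$ ($W{\left(I \right)} = -3 + \frac{1}{I + I} = -3 + \frac{1}{2 I}$)
$W{\left(\frac{1 + 1}{7 + 8} \right)} 152 = \left(-3 + \frac{1}{2 \frac{1 + 1}{7 + 8}}\right) 152 = \left(-3 + \frac{1}{2 \cdot \frac{2}{15}}\right) 152 = \left(-3 + \frac{1}{2} \cdot \frac{15}{2}\right) 152 = \left(-3 + \frac{15}{4}\right) 152 = \frac{3}{4} \cdot 152 = 114$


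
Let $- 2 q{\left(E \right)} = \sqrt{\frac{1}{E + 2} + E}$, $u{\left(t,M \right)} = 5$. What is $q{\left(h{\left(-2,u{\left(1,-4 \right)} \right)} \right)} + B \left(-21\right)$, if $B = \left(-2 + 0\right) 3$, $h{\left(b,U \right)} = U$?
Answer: $126 - \frac{3 \sqrt{7}}{7} \approx 124.87$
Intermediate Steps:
$q{\left(E \right)} = - \frac{\sqrt{E + \frac{1}{2 + E}}}{2}$ ($q{\left(E \right)} = - \frac{\sqrt{\frac{1}{E + 2} + E}}{2} = - \frac{\sqrt{\frac{1}{2 + E} + E}}{2} = - \frac{\sqrt{E + \frac{1}{2 + E}}}{2}$)
$B = -6$ ($B = \left(-2\right) 3 = -6$)
$q{\left(h{\left(-2,u{\left(1,-4 \right)} \right)} \right)} + B \left(-21\right) = - \frac{\sqrt{\frac{1 + 5 \left(2 + 5\right)}{2 + 5}}}{2} - -126 = - \frac{\sqrt{\frac{1 + 5 \cdot 7}{7}}}{2} + 126 = - \frac{\sqrt{\frac{1 + 35}{7}}}{2} + 126 = - \frac{\sqrt{\frac{1}{7} \cdot 36}}{2} + 126 = - \frac{\sqrt{\frac{36}{7}}}{2} + 126 = - \frac{\frac{6}{7} \sqrt{7}}{2} + 126 = - \frac{3 \sqrt{7}}{7} + 126 = 126 - \frac{3 \sqrt{7}}{7}$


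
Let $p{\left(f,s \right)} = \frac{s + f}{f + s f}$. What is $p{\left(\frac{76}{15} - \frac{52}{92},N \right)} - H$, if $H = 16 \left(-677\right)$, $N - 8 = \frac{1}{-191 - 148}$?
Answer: $\frac{25654427281}{2368325} \approx 10832.0$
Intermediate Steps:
$N = \frac{2711}{339}$ ($N = 8 + \frac{1}{-191 - 148} = 8 + \frac{1}{-339} = 8 - \frac{1}{339} = \frac{2711}{339} \approx 7.997$)
$p{\left(f,s \right)} = \frac{f + s}{f + f s}$
$H = -10832$
$p{\left(\frac{76}{15} - \frac{52}{92},N \right)} - H = \frac{\left(\frac{76}{15} - \frac{52}{92}\right) + \frac{2711}{339}}{\left(\frac{76}{15} - \frac{52}{92}\right) \left(1 + \frac{2711}{339}\right)} - -10832 = \frac{\left(76 \cdot \frac{1}{15} - \frac{13}{23}\right) + \frac{2711}{339}}{\left(76 \cdot \frac{1}{15} - \frac{13}{23}\right) \frac{3050}{339}} + 10832 = \frac{1}{\frac{76}{15} - \frac{13}{23}} \cdot \frac{339}{3050} \left(\left(\frac{76}{15} - \frac{13}{23}\right) + \frac{2711}{339}\right) + 10832 = \frac{1}{\frac{1553}{345}} \cdot \frac{339}{3050} \left(\frac{1553}{345} + \frac{2711}{339}\right) + 10832 = \frac{345}{1553} \cdot \frac{339}{3050} \cdot \frac{162418}{12995} + 10832 = \frac{730881}{2368325} + 10832 = \frac{25654427281}{2368325}$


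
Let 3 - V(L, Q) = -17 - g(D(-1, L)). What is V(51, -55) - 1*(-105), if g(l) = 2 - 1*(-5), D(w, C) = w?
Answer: 132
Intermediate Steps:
g(l) = 7 (g(l) = 2 + 5 = 7)
V(L, Q) = 27 (V(L, Q) = 3 - (-17 - 1*7) = 3 - (-17 - 7) = 3 - 1*(-24) = 3 + 24 = 27)
V(51, -55) - 1*(-105) = 27 - 1*(-105) = 27 + 105 = 132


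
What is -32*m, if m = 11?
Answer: -352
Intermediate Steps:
-32*m = -32*11 = -352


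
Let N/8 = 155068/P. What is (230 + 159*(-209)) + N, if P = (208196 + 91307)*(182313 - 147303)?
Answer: -173017642674743/5242800015 ≈ -33001.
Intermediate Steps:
P = 10485600030 (P = 299503*35010 = 10485600030)
N = 620272/5242800015 (N = 8*(155068/10485600030) = 8*(155068*(1/10485600030)) = 8*(77534/5242800015) = 620272/5242800015 ≈ 0.00011831)
(230 + 159*(-209)) + N = (230 + 159*(-209)) + 620272/5242800015 = (230 - 33231) + 620272/5242800015 = -33001 + 620272/5242800015 = -173017642674743/5242800015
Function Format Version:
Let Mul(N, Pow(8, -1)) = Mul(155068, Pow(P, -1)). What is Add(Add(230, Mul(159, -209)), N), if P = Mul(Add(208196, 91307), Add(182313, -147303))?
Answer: Rational(-173017642674743, 5242800015) ≈ -33001.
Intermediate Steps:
P = 10485600030 (P = Mul(299503, 35010) = 10485600030)
N = Rational(620272, 5242800015) (N = Mul(8, Mul(155068, Pow(10485600030, -1))) = Mul(8, Mul(155068, Rational(1, 10485600030))) = Mul(8, Rational(77534, 5242800015)) = Rational(620272, 5242800015) ≈ 0.00011831)
Add(Add(230, Mul(159, -209)), N) = Add(Add(230, Mul(159, -209)), Rational(620272, 5242800015)) = Add(Add(230, -33231), Rational(620272, 5242800015)) = Add(-33001, Rational(620272, 5242800015)) = Rational(-173017642674743, 5242800015)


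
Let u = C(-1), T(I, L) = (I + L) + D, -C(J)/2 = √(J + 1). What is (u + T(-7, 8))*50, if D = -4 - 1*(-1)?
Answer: -100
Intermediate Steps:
D = -3 (D = -4 + 1 = -3)
C(J) = -2*√(1 + J) (C(J) = -2*√(J + 1) = -2*√(1 + J))
T(I, L) = -3 + I + L (T(I, L) = (I + L) - 3 = -3 + I + L)
u = 0 (u = -2*√(1 - 1) = -2*√0 = -2*0 = 0)
(u + T(-7, 8))*50 = (0 + (-3 - 7 + 8))*50 = (0 - 2)*50 = -2*50 = -100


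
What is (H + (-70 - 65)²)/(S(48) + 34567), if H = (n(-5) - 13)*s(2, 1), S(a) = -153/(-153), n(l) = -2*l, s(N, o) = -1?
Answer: 4557/8642 ≈ 0.52731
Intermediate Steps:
S(a) = 1 (S(a) = -153*(-1/153) = 1)
H = 3 (H = (-2*(-5) - 13)*(-1) = (10 - 13)*(-1) = -3*(-1) = 3)
(H + (-70 - 65)²)/(S(48) + 34567) = (3 + (-70 - 65)²)/(1 + 34567) = (3 + (-135)²)/34568 = (3 + 18225)*(1/34568) = 18228*(1/34568) = 4557/8642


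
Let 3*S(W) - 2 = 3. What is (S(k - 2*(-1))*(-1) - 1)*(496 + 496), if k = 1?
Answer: -7936/3 ≈ -2645.3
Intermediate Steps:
S(W) = 5/3 (S(W) = ⅔ + (⅓)*3 = ⅔ + 1 = 5/3)
(S(k - 2*(-1))*(-1) - 1)*(496 + 496) = ((5/3)*(-1) - 1)*(496 + 496) = (-5/3 - 1)*992 = -8/3*992 = -7936/3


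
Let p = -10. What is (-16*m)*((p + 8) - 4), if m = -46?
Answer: -4416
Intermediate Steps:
(-16*m)*((p + 8) - 4) = (-16*(-46))*((-10 + 8) - 4) = 736*(-2 - 4) = 736*(-6) = -4416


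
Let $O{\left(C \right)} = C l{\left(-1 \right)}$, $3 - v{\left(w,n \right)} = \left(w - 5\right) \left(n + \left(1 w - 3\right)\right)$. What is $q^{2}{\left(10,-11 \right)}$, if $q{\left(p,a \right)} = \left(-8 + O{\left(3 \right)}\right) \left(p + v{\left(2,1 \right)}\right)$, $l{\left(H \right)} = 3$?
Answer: $169$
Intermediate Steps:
$v{\left(w,n \right)} = 3 - \left(-5 + w\right) \left(-3 + n + w\right)$ ($v{\left(w,n \right)} = 3 - \left(w - 5\right) \left(n + \left(1 w - 3\right)\right) = 3 - \left(-5 + w\right) \left(n + \left(w - 3\right)\right) = 3 - \left(-5 + w\right) \left(n + \left(-3 + w\right)\right) = 3 - \left(-5 + w\right) \left(-3 + n + w\right)$)
$O{\left(C \right)} = 3 C$ ($O{\left(C \right)} = C 3 = 3 C$)
$q{\left(p,a \right)} = 3 + p$ ($q{\left(p,a \right)} = \left(-8 + 3 \cdot 3\right) \left(p - \left(-5 + 2\right)\right) = \left(-8 + 9\right) \left(p - -3\right) = 1 \left(p - -3\right) = 1 \left(p + 3\right) = 1 \left(3 + p\right) = 3 + p$)
$q^{2}{\left(10,-11 \right)} = \left(3 + 10\right)^{2} = 13^{2} = 169$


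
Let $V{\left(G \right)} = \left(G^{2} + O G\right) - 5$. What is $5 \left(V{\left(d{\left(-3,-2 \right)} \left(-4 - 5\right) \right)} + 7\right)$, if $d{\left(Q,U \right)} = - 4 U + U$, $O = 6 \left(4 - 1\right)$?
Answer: $9730$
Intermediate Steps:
$O = 18$ ($O = 6 \left(4 - 1\right) = 6 \cdot 3 = 18$)
$d{\left(Q,U \right)} = - 3 U$
$V{\left(G \right)} = -5 + G^{2} + 18 G$ ($V{\left(G \right)} = \left(G^{2} + 18 G\right) - 5 = -5 + G^{2} + 18 G$)
$5 \left(V{\left(d{\left(-3,-2 \right)} \left(-4 - 5\right) \right)} + 7\right) = 5 \left(\left(-5 + \left(\left(-3\right) \left(-2\right) \left(-4 - 5\right)\right)^{2} + 18 \left(-3\right) \left(-2\right) \left(-4 - 5\right)\right) + 7\right) = 5 \left(\left(-5 + \left(6 \left(-9\right)\right)^{2} + 18 \cdot 6 \left(-9\right)\right) + 7\right) = 5 \left(\left(-5 + \left(-54\right)^{2} + 18 \left(-54\right)\right) + 7\right) = 5 \left(\left(-5 + 2916 - 972\right) + 7\right) = 5 \left(1939 + 7\right) = 5 \cdot 1946 = 9730$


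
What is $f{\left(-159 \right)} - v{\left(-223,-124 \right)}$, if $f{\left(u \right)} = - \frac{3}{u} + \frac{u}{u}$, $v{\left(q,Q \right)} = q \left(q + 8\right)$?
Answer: $- \frac{2541031}{53} \approx -47944.0$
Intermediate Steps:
$v{\left(q,Q \right)} = q \left(8 + q\right)$
$f{\left(u \right)} = 1 - \frac{3}{u}$ ($f{\left(u \right)} = - \frac{3}{u} + 1 = 1 - \frac{3}{u}$)
$f{\left(-159 \right)} - v{\left(-223,-124 \right)} = \frac{-3 - 159}{-159} - - 223 \left(8 - 223\right) = \left(- \frac{1}{159}\right) \left(-162\right) - \left(-223\right) \left(-215\right) = \frac{54}{53} - 47945 = - \frac{2541031}{53}$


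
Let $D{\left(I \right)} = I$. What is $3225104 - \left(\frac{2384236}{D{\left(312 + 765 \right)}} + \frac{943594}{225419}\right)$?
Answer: $\frac{782440228560730}{242776263} \approx 3.2229 \cdot 10^{6}$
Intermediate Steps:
$3225104 - \left(\frac{2384236}{D{\left(312 + 765 \right)}} + \frac{943594}{225419}\right) = 3225104 - \left(\frac{2384236}{312 + 765} + \frac{943594}{225419}\right) = 3225104 - \left(\frac{2384236}{1077} + 943594 \cdot \frac{1}{225419}\right) = 3225104 - \left(2384236 \cdot \frac{1}{1077} + \frac{943594}{225419}\right) = 3225104 - \left(\frac{2384236}{1077} + \frac{943594}{225419}\right) = 3225104 - \frac{538468345622}{242776263} = \frac{782440228560730}{242776263}$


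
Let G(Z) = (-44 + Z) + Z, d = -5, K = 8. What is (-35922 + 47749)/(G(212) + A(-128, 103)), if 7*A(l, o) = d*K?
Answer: 82789/2620 ≈ 31.599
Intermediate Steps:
G(Z) = -44 + 2*Z
A(l, o) = -40/7 (A(l, o) = (-5*8)/7 = (⅐)*(-40) = -40/7)
(-35922 + 47749)/(G(212) + A(-128, 103)) = (-35922 + 47749)/((-44 + 2*212) - 40/7) = 11827/((-44 + 424) - 40/7) = 11827/(380 - 40/7) = 11827/(2620/7) = 11827*(7/2620) = 82789/2620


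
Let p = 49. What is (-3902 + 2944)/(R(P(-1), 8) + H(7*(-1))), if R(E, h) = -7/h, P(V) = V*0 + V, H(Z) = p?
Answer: -7664/385 ≈ -19.906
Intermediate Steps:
H(Z) = 49
P(V) = V (P(V) = 0 + V = V)
(-3902 + 2944)/(R(P(-1), 8) + H(7*(-1))) = (-3902 + 2944)/(-7/8 + 49) = -958/(-7*1/8 + 49) = -958/(-7/8 + 49) = -958/385/8 = -958*8/385 = -7664/385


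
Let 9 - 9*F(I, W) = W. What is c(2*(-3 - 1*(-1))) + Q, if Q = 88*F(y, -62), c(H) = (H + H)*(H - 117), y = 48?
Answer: 14960/9 ≈ 1662.2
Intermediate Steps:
F(I, W) = 1 - W/9
c(H) = 2*H*(-117 + H) (c(H) = (2*H)*(-117 + H) = 2*H*(-117 + H))
Q = 6248/9 (Q = 88*(1 - ⅑*(-62)) = 88*(1 + 62/9) = 88*(71/9) = 6248/9 ≈ 694.22)
c(2*(-3 - 1*(-1))) + Q = 2*(2*(-3 - 1*(-1)))*(-117 + 2*(-3 - 1*(-1))) + 6248/9 = 2*(2*(-3 + 1))*(-117 + 2*(-3 + 1)) + 6248/9 = 2*(2*(-2))*(-117 + 2*(-2)) + 6248/9 = 2*(-4)*(-117 - 4) + 6248/9 = 2*(-4)*(-121) + 6248/9 = 968 + 6248/9 = 14960/9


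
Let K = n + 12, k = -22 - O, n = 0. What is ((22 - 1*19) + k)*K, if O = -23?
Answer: 48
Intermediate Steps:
k = 1 (k = -22 - 1*(-23) = -22 + 23 = 1)
K = 12 (K = 0 + 12 = 12)
((22 - 1*19) + k)*K = ((22 - 1*19) + 1)*12 = ((22 - 19) + 1)*12 = (3 + 1)*12 = 4*12 = 48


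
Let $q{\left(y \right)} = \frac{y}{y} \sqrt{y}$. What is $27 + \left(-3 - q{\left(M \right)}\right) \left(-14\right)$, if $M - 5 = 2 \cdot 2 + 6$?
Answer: $69 + 14 \sqrt{15} \approx 123.22$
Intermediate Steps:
$M = 15$ ($M = 5 + \left(2 \cdot 2 + 6\right) = 5 + \left(4 + 6\right) = 5 + 10 = 15$)
$q{\left(y \right)} = \sqrt{y}$ ($q{\left(y \right)} = 1 \sqrt{y} = \sqrt{y}$)
$27 + \left(-3 - q{\left(M \right)}\right) \left(-14\right) = 27 + \left(-3 - \sqrt{15}\right) \left(-14\right) = 27 + \left(42 + 14 \sqrt{15}\right) = 69 + 14 \sqrt{15}$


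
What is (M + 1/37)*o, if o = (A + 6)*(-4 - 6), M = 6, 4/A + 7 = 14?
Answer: -102580/259 ≈ -396.06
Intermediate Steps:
A = 4/7 (A = 4/(-7 + 14) = 4/7 ≈ 0.57143)
o = -460/7 (o = (4/7 + 6)*(-4 - 6) = (46/7)*(-10) = -460/7 ≈ -65.714)
(M + 1/37)*o = (6 + 1/37)*(-460/7) = (223/37)*(-460/7) = -102580/259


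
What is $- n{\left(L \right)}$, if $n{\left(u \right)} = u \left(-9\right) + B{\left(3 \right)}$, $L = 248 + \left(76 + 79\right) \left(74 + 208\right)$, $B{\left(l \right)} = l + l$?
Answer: $395616$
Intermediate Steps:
$B{\left(l \right)} = 2 l$
$L = 43958$ ($L = 248 + 155 \cdot 282 = 248 + 43710 = 43958$)
$n{\left(u \right)} = 6 - 9 u$ ($n{\left(u \right)} = u \left(-9\right) + 2 \cdot 3 = - 9 u + 6 = 6 - 9 u$)
$- n{\left(L \right)} = - (6 - 395622) = \left(-1\right) \left(-395616\right) = 395616$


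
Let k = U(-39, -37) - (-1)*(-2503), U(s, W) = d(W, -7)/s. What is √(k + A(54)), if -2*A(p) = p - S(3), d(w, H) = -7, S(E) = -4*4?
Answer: 5*I*√154401/39 ≈ 50.377*I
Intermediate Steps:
S(E) = -16
U(s, W) = -7/s
A(p) = -8 - p/2 (A(p) = -(p - 1*(-16))/2 = -(p + 16)/2 = -(16 + p)/2 = -8 - p/2)
k = -97610/39 (k = -7/(-39) - (-1)*(-2503) = -7*(-1/39) - 1*2503 = 7/39 - 2503 = -97610/39 ≈ -2502.8)
√(k + A(54)) = √(-97610/39 + (-8 - ½*54)) = √(-97610/39 + (-8 - 27)) = √(-97610/39 - 35) = √(-98975/39) = 5*I*√154401/39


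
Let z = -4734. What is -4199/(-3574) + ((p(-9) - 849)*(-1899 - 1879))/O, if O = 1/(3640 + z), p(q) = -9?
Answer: -12674216208745/3574 ≈ -3.5462e+9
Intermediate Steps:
O = -1/1094 (O = 1/(3640 - 4734) = 1/(-1094) = -1/1094 ≈ -0.00091408)
-4199/(-3574) + ((p(-9) - 849)*(-1899 - 1879))/O = -4199/(-3574) + ((-9 - 849)*(-1899 - 1879))/(-1/1094) = -4199*(-1/3574) - 858*(-3778)*(-1094) = 4199/3574 + 3241524*(-1094) = 4199/3574 - 3546227256 = -12674216208745/3574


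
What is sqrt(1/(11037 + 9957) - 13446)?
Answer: I*sqrt(5926298071062)/20994 ≈ 115.96*I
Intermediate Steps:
sqrt(1/(11037 + 9957) - 13446) = sqrt(1/20994 - 13446) = sqrt(-282285323/20994) = I*sqrt(5926298071062)/20994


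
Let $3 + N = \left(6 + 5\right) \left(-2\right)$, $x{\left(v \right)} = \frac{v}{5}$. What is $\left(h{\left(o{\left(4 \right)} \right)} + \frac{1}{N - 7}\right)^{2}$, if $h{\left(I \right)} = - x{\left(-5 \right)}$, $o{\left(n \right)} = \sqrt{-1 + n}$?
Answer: $\frac{961}{1024} \approx 0.93848$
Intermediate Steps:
$x{\left(v \right)} = \frac{v}{5}$ ($x{\left(v \right)} = v \frac{1}{5} = \frac{v}{5}$)
$N = -25$ ($N = -3 + \left(6 + 5\right) \left(-2\right) = -3 + 11 \left(-2\right) = -3 - 22 = -25$)
$h{\left(I \right)} = 1$ ($h{\left(I \right)} = - \frac{-5}{5} = \left(-1\right) \left(-1\right) = 1$)
$\left(h{\left(o{\left(4 \right)} \right)} + \frac{1}{N - 7}\right)^{2} = \left(1 + \frac{1}{-25 - 7}\right)^{2} = \left(1 + \frac{1}{-32}\right)^{2} = \left(1 - \frac{1}{32}\right)^{2} = \left(\frac{31}{32}\right)^{2} = \frac{961}{1024}$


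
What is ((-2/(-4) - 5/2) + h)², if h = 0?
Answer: 4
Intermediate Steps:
((-2/(-4) - 5/2) + h)² = ((-2/(-4) - 5/2) + 0)² = ((-2*(-¼) - 5*½) + 0)² = ((½ - 5/2) + 0)² = (-2 + 0)² = (-2)² = 4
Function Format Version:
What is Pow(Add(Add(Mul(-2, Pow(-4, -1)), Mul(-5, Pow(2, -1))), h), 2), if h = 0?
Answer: 4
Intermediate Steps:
Pow(Add(Add(Mul(-2, Pow(-4, -1)), Mul(-5, Pow(2, -1))), h), 2) = Pow(Add(Add(Mul(-2, Pow(-4, -1)), Mul(-5, Pow(2, -1))), 0), 2) = Pow(Add(Add(Mul(-2, Rational(-1, 4)), Mul(-5, Rational(1, 2))), 0), 2) = Pow(Add(Add(Rational(1, 2), Rational(-5, 2)), 0), 2) = Pow(Add(-2, 0), 2) = Pow(-2, 2) = 4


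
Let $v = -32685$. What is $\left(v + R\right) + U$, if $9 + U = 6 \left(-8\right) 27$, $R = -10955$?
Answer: $-44945$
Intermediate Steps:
$U = -1305$ ($U = -9 + 6 \left(-8\right) 27 = -9 - 1296 = -1305$)
$\left(v + R\right) + U = \left(-32685 - 10955\right) - 1305 = -43640 - 1305 = -44945$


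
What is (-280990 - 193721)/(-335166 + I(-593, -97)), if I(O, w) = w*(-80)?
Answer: 474711/327406 ≈ 1.4499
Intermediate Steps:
I(O, w) = -80*w
(-280990 - 193721)/(-335166 + I(-593, -97)) = (-280990 - 193721)/(-335166 - 80*(-97)) = -474711/(-335166 + 7760) = -474711/(-327406) = -474711*(-1/327406) = 474711/327406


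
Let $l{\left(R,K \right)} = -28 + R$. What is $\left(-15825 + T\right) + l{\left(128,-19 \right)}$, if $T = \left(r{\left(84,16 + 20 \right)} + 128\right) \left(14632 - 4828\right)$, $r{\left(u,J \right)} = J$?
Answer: $1592131$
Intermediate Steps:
$T = 1607856$ ($T = \left(\left(16 + 20\right) + 128\right) \left(14632 - 4828\right) = \left(36 + 128\right) 9804 = 164 \cdot 9804 = 1607856$)
$\left(-15825 + T\right) + l{\left(128,-19 \right)} = \left(-15825 + 1607856\right) + \left(-28 + 128\right) = 1592031 + 100 = 1592131$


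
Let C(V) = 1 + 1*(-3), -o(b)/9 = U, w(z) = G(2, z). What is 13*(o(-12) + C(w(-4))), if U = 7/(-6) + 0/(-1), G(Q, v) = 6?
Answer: 221/2 ≈ 110.50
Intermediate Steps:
w(z) = 6
U = -7/6 (U = 7*(-1/6) + 0*(-1) = -7/6 + 0 = -7/6 ≈ -1.1667)
o(b) = 21/2 (o(b) = -9*(-7/6) = 21/2)
C(V) = -2 (C(V) = 1 - 3 = -2)
13*(o(-12) + C(w(-4))) = 13*(21/2 - 2) = 13*(17/2) = 221/2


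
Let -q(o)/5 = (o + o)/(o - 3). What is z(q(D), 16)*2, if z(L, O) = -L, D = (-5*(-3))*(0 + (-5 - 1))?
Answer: 600/31 ≈ 19.355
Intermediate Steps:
D = -90 (D = 15*(0 - 6) = 15*(-6) = -90)
q(o) = -10*o/(-3 + o) (q(o) = -5*(o + o)/(o - 3) = -5*2*o/(-3 + o) = -10*o/(-3 + o))
z(q(D), 16)*2 = -(-10)*(-90)/(-3 - 90)*2 = -(-10)*(-90)/(-93)*2 = -(-10)*(-90)*(-1)/93*2 = -1*(-300/31)*2 = (300/31)*2 = 600/31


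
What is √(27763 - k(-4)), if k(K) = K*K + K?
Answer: √27751 ≈ 166.59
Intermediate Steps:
k(K) = K + K² (k(K) = K² + K = K + K²)
√(27763 - k(-4)) = √(27763 - (-4)*(1 - 4)) = √(27763 - (-4)*(-3)) = √(27763 - 1*12) = √(27763 - 12) = √27751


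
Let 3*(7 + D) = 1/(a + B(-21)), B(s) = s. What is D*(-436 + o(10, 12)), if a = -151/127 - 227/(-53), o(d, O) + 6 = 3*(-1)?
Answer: 225860284/72315 ≈ 3123.3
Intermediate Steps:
o(d, O) = -9 (o(d, O) = -6 + 3*(-1) = -6 - 3 = -9)
a = 20826/6731 (a = -151*1/127 - 227*(-1/53) = -151/127 + 227/53 = 20826/6731 ≈ 3.0940)
D = -2537756/361575 (D = -7 + 1/(3*(20826/6731 - 21)) = -7 + 1/(3*(-120525/6731)) = -7 + (⅓)*(-6731/120525) = -7 - 6731/361575 = -2537756/361575 ≈ -7.0186)
D*(-436 + o(10, 12)) = -2537756*(-436 - 9)/361575 = -2537756/361575*(-445) = 225860284/72315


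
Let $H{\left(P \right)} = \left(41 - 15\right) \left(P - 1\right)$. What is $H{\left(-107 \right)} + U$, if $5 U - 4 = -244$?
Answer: $-2856$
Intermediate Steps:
$U = -48$ ($U = \frac{4}{5} + \frac{1}{5} \left(-244\right) = \frac{4}{5} - \frac{244}{5} = -48$)
$H{\left(P \right)} = -26 + 26 P$ ($H{\left(P \right)} = 26 \left(-1 + P\right) = -26 + 26 P$)
$H{\left(-107 \right)} + U = \left(-26 + 26 \left(-107\right)\right) - 48 = \left(-26 - 2782\right) - 48 = -2808 - 48 = -2856$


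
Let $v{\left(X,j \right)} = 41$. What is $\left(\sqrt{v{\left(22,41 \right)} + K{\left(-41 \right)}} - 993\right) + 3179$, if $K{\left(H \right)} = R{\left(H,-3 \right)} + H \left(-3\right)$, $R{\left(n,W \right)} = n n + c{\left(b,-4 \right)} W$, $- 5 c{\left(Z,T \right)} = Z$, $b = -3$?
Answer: $2186 + \frac{96 \sqrt{5}}{5} \approx 2228.9$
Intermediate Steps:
$c{\left(Z,T \right)} = - \frac{Z}{5}$
$R{\left(n,W \right)} = n^{2} + \frac{3 W}{5}$ ($R{\left(n,W \right)} = n n + \left(- \frac{1}{5}\right) \left(-3\right) W = n^{2} + \frac{3 W}{5}$)
$K{\left(H \right)} = - \frac{9}{5} + H^{2} - 3 H$ ($K{\left(H \right)} = \left(H^{2} + \frac{3}{5} \left(-3\right)\right) + H \left(-3\right) = \left(H^{2} - \frac{9}{5}\right) - 3 H = \left(- \frac{9}{5} + H^{2}\right) - 3 H = - \frac{9}{5} + H^{2} - 3 H$)
$\left(\sqrt{v{\left(22,41 \right)} + K{\left(-41 \right)}} - 993\right) + 3179 = \left(\sqrt{41 - \left(- \frac{606}{5} - 1681\right)} - 993\right) + 3179 = \left(\sqrt{41 + \left(- \frac{9}{5} + 1681 + 123\right)} - 993\right) + 3179 = \left(\sqrt{41 + \frac{9011}{5}} - 993\right) + 3179 = \left(\sqrt{\frac{9216}{5}} - 993\right) + 3179 = \left(\frac{96 \sqrt{5}}{5} - 993\right) + 3179 = \left(-993 + \frac{96 \sqrt{5}}{5}\right) + 3179 = 2186 + \frac{96 \sqrt{5}}{5}$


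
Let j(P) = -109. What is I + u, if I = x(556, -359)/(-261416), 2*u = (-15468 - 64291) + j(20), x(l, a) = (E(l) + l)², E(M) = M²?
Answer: -13293565176/32677 ≈ -4.0682e+5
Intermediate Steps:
x(l, a) = (l + l²)² (x(l, a) = (l² + l)² = (l + l²)²)
u = -39934 (u = ((-15468 - 64291) - 109)/2 = (-79759 - 109)/2 = (½)*(-79868) = -39934)
I = -11988641858/32677 (I = (556²*(1 + 556)²)/(-261416) = (309136*557²)*(-1/261416) = (309136*310249)*(-1/261416) = 95909134864*(-1/261416) = -11988641858/32677 ≈ -3.6688e+5)
I + u = -11988641858/32677 - 39934 = -13293565176/32677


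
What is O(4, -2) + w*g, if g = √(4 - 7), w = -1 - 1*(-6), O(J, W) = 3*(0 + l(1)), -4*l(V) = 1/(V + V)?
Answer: -3/8 + 5*I*√3 ≈ -0.375 + 8.6602*I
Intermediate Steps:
l(V) = -1/(8*V) (l(V) = -1/(4*(V + V)) = -1/(2*V)/4 = -1/(8*V))
O(J, W) = -3/8 (O(J, W) = 3*(0 - ⅛/1) = 3*(0 - ⅛*1) = 3*(0 - ⅛) = 3*(-⅛) = -3/8)
w = 5 (w = -1 + 6 = 5)
g = I*√3 (g = √(-3) = I*√3 ≈ 1.732*I)
O(4, -2) + w*g = -3/8 + 5*(I*√3) = -3/8 + 5*I*√3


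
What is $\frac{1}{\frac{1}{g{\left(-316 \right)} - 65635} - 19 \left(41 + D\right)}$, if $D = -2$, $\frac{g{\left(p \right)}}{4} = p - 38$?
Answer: $- \frac{67051}{49684792} \approx -0.0013495$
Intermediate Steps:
$g{\left(p \right)} = -152 + 4 p$ ($g{\left(p \right)} = 4 \left(p - 38\right) = 4 \left(-38 + p\right) = -152 + 4 p$)
$\frac{1}{\frac{1}{g{\left(-316 \right)} - 65635} - 19 \left(41 + D\right)} = \frac{1}{\frac{1}{\left(-152 + 4 \left(-316\right)\right) - 65635} - 19 \left(41 - 2\right)} = \frac{1}{\frac{1}{\left(-152 - 1264\right) - 65635} - 741} = \frac{1}{\frac{1}{-1416 - 65635} - 741} = \frac{1}{\frac{1}{-67051} - 741} = \frac{1}{- \frac{1}{67051} - 741} = \frac{1}{- \frac{49684792}{67051}} = - \frac{67051}{49684792}$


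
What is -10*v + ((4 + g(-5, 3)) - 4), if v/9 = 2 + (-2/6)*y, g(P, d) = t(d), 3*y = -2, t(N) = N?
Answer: -197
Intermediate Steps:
y = -⅔ (y = (⅓)*(-2) = -⅔ ≈ -0.66667)
g(P, d) = d
v = 20 (v = 9*(2 - 2/6*(-⅔)) = 9*(2 - 2*⅙*(-⅔)) = 9*(2 - ⅓*(-⅔)) = 9*(2 + 2/9) = 9*(20/9) = 20)
-10*v + ((4 + g(-5, 3)) - 4) = -10*20 + ((4 + 3) - 4) = -200 + (7 - 4) = -200 + 3 = -197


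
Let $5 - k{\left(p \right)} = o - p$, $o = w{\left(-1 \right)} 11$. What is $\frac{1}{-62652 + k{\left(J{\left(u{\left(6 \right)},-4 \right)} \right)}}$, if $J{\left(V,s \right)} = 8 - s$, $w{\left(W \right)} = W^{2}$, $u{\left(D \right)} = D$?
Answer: $- \frac{1}{62646} \approx -1.5963 \cdot 10^{-5}$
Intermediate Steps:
$o = 11$ ($o = \left(-1\right)^{2} \cdot 11 = 1 \cdot 11 = 11$)
$k{\left(p \right)} = -6 + p$ ($k{\left(p \right)} = 5 - \left(11 - p\right) = 5 + \left(-11 + p\right) = -6 + p$)
$\frac{1}{-62652 + k{\left(J{\left(u{\left(6 \right)},-4 \right)} \right)}} = \frac{1}{-62652 + \left(-6 + \left(8 - -4\right)\right)} = \frac{1}{-62652 + \left(-6 + \left(8 + 4\right)\right)} = \frac{1}{-62652 + \left(-6 + 12\right)} = \frac{1}{-62652 + 6} = \frac{1}{-62646} = - \frac{1}{62646}$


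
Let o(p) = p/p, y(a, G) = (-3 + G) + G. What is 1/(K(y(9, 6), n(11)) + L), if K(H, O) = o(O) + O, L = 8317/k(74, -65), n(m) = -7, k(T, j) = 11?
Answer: 11/8251 ≈ 0.0013332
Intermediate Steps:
y(a, G) = -3 + 2*G
o(p) = 1
L = 8317/11 ≈ 756.09
K(H, O) = 1 + O
1/(K(y(9, 6), n(11)) + L) = 1/((1 - 7) + 8317/11) = 1/(-6 + 8317/11) = 1/(8251/11) = 11/8251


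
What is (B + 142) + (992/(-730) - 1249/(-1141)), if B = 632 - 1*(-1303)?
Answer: 864887754/416465 ≈ 2076.7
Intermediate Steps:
B = 1935 (B = 632 + 1303 = 1935)
(B + 142) + (992/(-730) - 1249/(-1141)) = (1935 + 142) + (992/(-730) - 1249/(-1141)) = 2077 + (992*(-1/730) - 1249*(-1/1141)) = 2077 + (-496/365 + 1249/1141) = 2077 - 110051/416465 = 864887754/416465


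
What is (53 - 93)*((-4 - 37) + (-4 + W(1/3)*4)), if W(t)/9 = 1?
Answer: 360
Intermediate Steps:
W(t) = 9 (W(t) = 9*1 = 9)
(53 - 93)*((-4 - 37) + (-4 + W(1/3)*4)) = (53 - 93)*((-4 - 37) + (-4 + 9*4)) = -40*(-41 + (-4 + 36)) = -40*(-41 + 32) = -40*(-9) = 360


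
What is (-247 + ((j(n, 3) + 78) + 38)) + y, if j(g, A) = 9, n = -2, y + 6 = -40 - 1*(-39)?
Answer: -129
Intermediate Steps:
y = -7 (y = -6 + (-40 - 1*(-39)) = -6 + (-40 + 39) = -6 - 1 = -7)
(-247 + ((j(n, 3) + 78) + 38)) + y = (-247 + ((9 + 78) + 38)) - 7 = (-247 + (87 + 38)) - 7 = (-247 + 125) - 7 = -122 - 7 = -129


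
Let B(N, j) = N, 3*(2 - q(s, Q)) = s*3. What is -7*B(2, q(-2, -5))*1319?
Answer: -18466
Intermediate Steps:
q(s, Q) = 2 - s (q(s, Q) = 2 - s*3/3 = 2 - s)
-7*B(2, q(-2, -5))*1319 = -7*2*1319 = -14*1319 = -18466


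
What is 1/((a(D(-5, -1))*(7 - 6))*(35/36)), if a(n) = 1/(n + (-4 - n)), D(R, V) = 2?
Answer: -144/35 ≈ -4.1143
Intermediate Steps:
a(n) = -¼ (a(n) = 1/(-4) = -¼)
1/((a(D(-5, -1))*(7 - 6))*(35/36)) = 1/((-(7 - 6)/4)*(35/36)) = 1/((-¼*1)*(35*(1/36))) = 1/(-¼*35/36) = 1/(-35/144) = -144/35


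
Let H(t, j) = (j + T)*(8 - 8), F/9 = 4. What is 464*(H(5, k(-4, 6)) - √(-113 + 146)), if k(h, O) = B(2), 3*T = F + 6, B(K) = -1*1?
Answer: -464*√33 ≈ -2665.5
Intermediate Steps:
F = 36 (F = 9*4 = 36)
B(K) = -1
T = 14 (T = (36 + 6)/3 = (⅓)*42 = 14)
k(h, O) = -1
H(t, j) = 0 (H(t, j) = (j + 14)*(8 - 8) = (14 + j)*0 = 0)
464*(H(5, k(-4, 6)) - √(-113 + 146)) = 464*(0 - √(-113 + 146)) = 464*(0 - √33) = 464*(-√33) = -464*√33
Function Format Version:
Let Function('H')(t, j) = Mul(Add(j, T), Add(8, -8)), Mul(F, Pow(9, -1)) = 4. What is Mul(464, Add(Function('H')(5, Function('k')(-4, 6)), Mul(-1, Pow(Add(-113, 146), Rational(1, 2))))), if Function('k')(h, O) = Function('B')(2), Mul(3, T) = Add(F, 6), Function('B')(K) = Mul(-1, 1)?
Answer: Mul(-464, Pow(33, Rational(1, 2))) ≈ -2665.5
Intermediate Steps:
F = 36 (F = Mul(9, 4) = 36)
Function('B')(K) = -1
T = 14 (T = Mul(Rational(1, 3), Add(36, 6)) = Mul(Rational(1, 3), 42) = 14)
Function('k')(h, O) = -1
Function('H')(t, j) = 0 (Function('H')(t, j) = Mul(Add(j, 14), Add(8, -8)) = Mul(Add(14, j), 0) = 0)
Mul(464, Add(Function('H')(5, Function('k')(-4, 6)), Mul(-1, Pow(Add(-113, 146), Rational(1, 2))))) = Mul(464, Add(0, Mul(-1, Pow(Add(-113, 146), Rational(1, 2))))) = Mul(464, Add(0, Mul(-1, Pow(33, Rational(1, 2))))) = Mul(464, Mul(-1, Pow(33, Rational(1, 2)))) = Mul(-464, Pow(33, Rational(1, 2)))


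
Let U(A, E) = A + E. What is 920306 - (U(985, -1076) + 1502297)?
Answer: -581900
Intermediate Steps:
920306 - (U(985, -1076) + 1502297) = 920306 - ((985 - 1076) + 1502297) = 920306 - (-91 + 1502297) = 920306 - 1*1502206 = 920306 - 1502206 = -581900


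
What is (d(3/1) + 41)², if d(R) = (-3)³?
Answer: 196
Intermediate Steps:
d(R) = -27
(d(3/1) + 41)² = (-27 + 41)² = 14² = 196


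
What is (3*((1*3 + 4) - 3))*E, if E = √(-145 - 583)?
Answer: 24*I*√182 ≈ 323.78*I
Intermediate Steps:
E = 2*I*√182 (E = √(-728) = 2*I*√182 ≈ 26.981*I)
(3*((1*3 + 4) - 3))*E = (3*((1*3 + 4) - 3))*(2*I*√182) = (3*((3 + 4) - 3))*(2*I*√182) = (3*(7 - 3))*(2*I*√182) = (3*4)*(2*I*√182) = 12*(2*I*√182) = 24*I*√182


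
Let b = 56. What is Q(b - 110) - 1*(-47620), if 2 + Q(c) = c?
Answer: 47564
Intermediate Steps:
Q(c) = -2 + c
Q(b - 110) - 1*(-47620) = (-2 + (56 - 110)) - 1*(-47620) = (-2 - 54) + 47620 = -56 + 47620 = 47564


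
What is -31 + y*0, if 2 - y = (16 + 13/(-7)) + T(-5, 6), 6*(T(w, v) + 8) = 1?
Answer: -31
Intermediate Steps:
T(w, v) = -47/6 (T(w, v) = -8 + (1/6)*1 = -8 + 1/6 = -47/6)
y = -181/42 (y = 2 - ((16 + 13/(-7)) - 47/6) = 2 - ((16 + 13*(-1/7)) - 47/6) = 2 - ((16 - 13/7) - 47/6) = 2 - (99/7 - 47/6) = 2 - 1*265/42 = 2 - 265/42 = -181/42 ≈ -4.3095)
-31 + y*0 = -31 - 181/42*0 = -31 + 0 = -31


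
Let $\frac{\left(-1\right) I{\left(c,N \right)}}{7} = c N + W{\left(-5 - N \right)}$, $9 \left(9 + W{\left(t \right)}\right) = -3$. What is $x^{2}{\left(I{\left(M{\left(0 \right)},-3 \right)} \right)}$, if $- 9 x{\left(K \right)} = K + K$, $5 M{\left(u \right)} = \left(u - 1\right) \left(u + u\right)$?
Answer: $\frac{153664}{729} \approx 210.79$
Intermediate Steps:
$W{\left(t \right)} = - \frac{28}{3}$ ($W{\left(t \right)} = -9 + \frac{1}{9} \left(-3\right) = -9 - \frac{1}{3} = - \frac{28}{3}$)
$M{\left(u \right)} = \frac{2 u \left(-1 + u\right)}{5}$ ($M{\left(u \right)} = \frac{\left(u - 1\right) \left(u + u\right)}{5} = \frac{\left(-1 + u\right) 2 u}{5} = \frac{2 u \left(-1 + u\right)}{5}$)
$I{\left(c,N \right)} = \frac{196}{3} - 7 N c$ ($I{\left(c,N \right)} = - 7 \left(c N - \frac{28}{3}\right) = - 7 \left(N c - \frac{28}{3}\right) = - 7 \left(- \frac{28}{3} + N c\right) = \frac{196}{3} - 7 N c$)
$x{\left(K \right)} = - \frac{2 K}{9}$ ($x{\left(K \right)} = - \frac{K + K}{9} = - \frac{2 K}{9}$)
$x^{2}{\left(I{\left(M{\left(0 \right)},-3 \right)} \right)} = \left(- \frac{2 \left(\frac{196}{3} - - 21 \cdot \frac{2}{5} \cdot 0 \left(-1 + 0\right)\right)}{9}\right)^{2} = \left(- \frac{2 \left(\frac{196}{3} - - 21 \cdot \frac{2}{5} \cdot 0 \left(-1\right)\right)}{9}\right)^{2} = \left(- \frac{2 \left(\frac{196}{3} - \left(-21\right) 0\right)}{9}\right)^{2} = \left(- \frac{2 \left(\frac{196}{3} + 0\right)}{9}\right)^{2} = \left(\left(- \frac{2}{9}\right) \frac{196}{3}\right)^{2} = \left(- \frac{392}{27}\right)^{2} = \frac{153664}{729}$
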